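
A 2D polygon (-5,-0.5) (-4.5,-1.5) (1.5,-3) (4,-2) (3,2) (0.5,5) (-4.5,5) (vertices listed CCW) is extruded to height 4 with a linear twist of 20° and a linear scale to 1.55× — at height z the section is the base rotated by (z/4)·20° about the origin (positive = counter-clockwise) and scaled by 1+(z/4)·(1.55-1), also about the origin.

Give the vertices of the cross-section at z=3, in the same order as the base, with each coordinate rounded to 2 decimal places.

Cross-section at z=3: (-6.64,-2.51) (-5.59,-3.69) (3.14,-3.54) (6.19,-1.27) (3.36,3.83) (-1.15,7.00) (-7.97,5.18)

t = z/height = 3/4 = 0.75
s = 1 + (scale-1)·z/height = 1 + (1.55-1)·3/4 = 1.412500
θ = twist·z/height = 20°·3/4 = 15.0000° = 0.261799 rad
cos θ = 0.965926, sin θ = 0.258819 (intermediates below are computed at full precision and shown rounded to 5 d.p.)
v1: (-5,-0.5) → rotate → (-4.70022,-1.77706) → ×s → (-6.63906,-2.51009) → (-6.64,-2.51)
v2: (-4.5,-1.5) → rotate → (-3.95844,-2.61357) → ×s → (-5.59129,-3.69167) → (-5.59,-3.69)
v3: (1.5,-3) → rotate → (2.22535,-2.50955) → ×s → (3.14330,-3.54474) → (3.14,-3.54)
v4: (4,-2) → rotate → (4.38134,-0.89658) → ×s → (6.18864,-1.26641) → (6.19,-1.27)
v5: (3,2) → rotate → (2.38014,2.70831) → ×s → (3.36195,3.82549) → (3.36,3.83)
v6: (0.5,5) → rotate → (-0.81113,4.95904) → ×s → (-1.14572,7.00464) → (-1.15,7.00)
v7: (-4.5,5) → rotate → (-5.64076,3.66494) → ×s → (-7.96758,5.17673) → (-7.97,5.18)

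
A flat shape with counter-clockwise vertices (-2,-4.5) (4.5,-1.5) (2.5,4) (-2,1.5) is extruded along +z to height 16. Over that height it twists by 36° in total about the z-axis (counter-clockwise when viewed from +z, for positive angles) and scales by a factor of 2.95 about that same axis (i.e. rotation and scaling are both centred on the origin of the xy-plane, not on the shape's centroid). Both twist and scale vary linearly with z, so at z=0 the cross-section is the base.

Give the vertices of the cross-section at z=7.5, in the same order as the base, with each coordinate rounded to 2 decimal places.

Cross-section at z=7.5: (-1.16,-9.35) (9.08,-0.25) (2.36,8.72) (-4.50,1.64)

t = z/height = 7.5/16 = 0.46875
s = 1 + (scale-1)·z/height = 1 + (2.95-1)·7.5/16 = 1.914063
θ = twist·z/height = 36°·7.5/16 = 16.8750° = 0.294524 rad
cos θ = 0.956940, sin θ = 0.290285 (intermediates below are computed at full precision and shown rounded to 5 d.p.)
v1: (-2,-4.5) → rotate → (-0.60760,-4.88680) → ×s → (-1.16298,-9.35364) → (-1.16,-9.35)
v2: (4.5,-1.5) → rotate → (4.74166,-0.12913) → ×s → (9.07583,-0.24716) → (9.08,-0.25)
v3: (2.5,4) → rotate → (1.23121,4.55347) → ×s → (2.35662,8.71563) → (2.36,8.72)
v4: (-2,1.5) → rotate → (-2.34931,0.85484) → ×s → (-4.49672,1.63622) → (-4.50,1.64)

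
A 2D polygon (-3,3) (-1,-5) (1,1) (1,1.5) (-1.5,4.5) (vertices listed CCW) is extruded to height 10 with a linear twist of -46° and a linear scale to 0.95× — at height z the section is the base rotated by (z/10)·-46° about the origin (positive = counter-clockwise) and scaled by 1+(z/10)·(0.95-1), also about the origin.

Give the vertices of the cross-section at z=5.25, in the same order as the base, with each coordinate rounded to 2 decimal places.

Cross-section at z=5.25: (-1.47,3.86) (-2.88,-4.04) (1.29,0.49) (1.49,0.93) (0.46,4.60)

t = z/height = 5.25/10 = 0.525
s = 1 + (scale-1)·z/height = 1 + (0.95-1)·5.25/10 = 0.973750
θ = twist·z/height = -46°·5.25/10 = -24.1500° = -0.421497 rad
cos θ = 0.912477, sin θ = -0.409127 (intermediates below are computed at full precision and shown rounded to 5 d.p.)
v1: (-3,3) → rotate → (-1.51005,3.96481) → ×s → (-1.47041,3.86074) → (-1.47,3.86)
v2: (-1,-5) → rotate → (-2.95811,-4.15326) → ×s → (-2.88046,-4.04424) → (-2.88,-4.04)
v3: (1,1) → rotate → (1.32160,0.50335) → ×s → (1.28691,0.49014) → (1.29,0.49)
v4: (1,1.5) → rotate → (1.52617,0.95959) → ×s → (1.48611,0.93440) → (1.49,0.93)
v5: (-1.5,4.5) → rotate → (0.47235,4.71984) → ×s → (0.45996,4.59594) → (0.46,4.60)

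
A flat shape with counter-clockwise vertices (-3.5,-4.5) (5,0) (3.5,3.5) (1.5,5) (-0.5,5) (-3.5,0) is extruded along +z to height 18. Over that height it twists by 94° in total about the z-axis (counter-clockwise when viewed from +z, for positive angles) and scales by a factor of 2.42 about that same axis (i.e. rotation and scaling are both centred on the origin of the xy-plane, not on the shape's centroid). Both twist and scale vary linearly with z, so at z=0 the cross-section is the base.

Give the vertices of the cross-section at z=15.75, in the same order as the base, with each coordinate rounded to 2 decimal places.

Cross-section at z=15.75: (8.94,-9.14) (1.51,11.11) (-6.72,8.84) (-10.66,4.85) (-11.26,0.40) (-1.06,-7.78)

t = z/height = 15.75/18 = 0.875
s = 1 + (scale-1)·z/height = 1 + (2.42-1)·15.75/18 = 2.242500
θ = twist·z/height = 94°·15.75/18 = 82.2500° = 1.435533 rad
cos θ = 0.134851, sin θ = 0.990866 (intermediates below are computed at full precision and shown rounded to 5 d.p.)
v1: (-3.5,-4.5) → rotate → (3.98692,-4.07486) → ×s → (8.94066,-9.13787) → (8.94,-9.14)
v2: (5,0) → rotate → (0.67425,4.95433) → ×s → (1.51202,11.11008) → (1.51,11.11)
v3: (3.5,3.5) → rotate → (-2.99605,3.94001) → ×s → (-6.71865,8.83547) → (-6.72,8.84)
v4: (1.5,5) → rotate → (-4.75205,2.16055) → ×s → (-10.65648,4.84504) → (-10.66,4.85)
v5: (-0.5,5) → rotate → (-5.02175,0.17882) → ×s → (-11.26129,0.40101) → (-11.26,0.40)
v6: (-3.5,0) → rotate → (-0.47198,-3.46803) → ×s → (-1.05841,-7.77706) → (-1.06,-7.78)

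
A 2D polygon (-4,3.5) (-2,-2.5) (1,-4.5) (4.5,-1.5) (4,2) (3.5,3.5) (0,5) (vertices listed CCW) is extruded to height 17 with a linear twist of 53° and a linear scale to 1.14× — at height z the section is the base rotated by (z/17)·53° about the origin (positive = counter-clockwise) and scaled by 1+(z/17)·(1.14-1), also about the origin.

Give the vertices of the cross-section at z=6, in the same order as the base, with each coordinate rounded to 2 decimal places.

Cross-section at z=6: (-5.15,2.13) (-1.15,-3.16) (2.51,-4.14) (4.98,0.02) (3.30,3.33) (2.30,4.66) (-1.68,4.97)

t = z/height = 6/17 = 0.352941
s = 1 + (scale-1)·z/height = 1 + (1.14-1)·6/17 = 1.049412
θ = twist·z/height = 53°·6/17 = 18.7059° = 0.326479 rad
cos θ = 0.947177, sin θ = 0.320710 (intermediates below are computed at full precision and shown rounded to 5 d.p.)
v1: (-4,3.5) → rotate → (-4.91120,2.03228) → ×s → (-5.15387,2.13270) → (-5.15,2.13)
v2: (-2,-2.5) → rotate → (-1.09258,-3.00936) → ×s → (-1.14657,-3.15806) → (-1.15,-3.16)
v3: (1,-4.5) → rotate → (2.39037,-3.94159) → ×s → (2.50849,-4.13635) → (2.51,-4.14)
v4: (4.5,-1.5) → rotate → (4.74336,0.02243) → ×s → (4.97774,0.02354) → (4.98,0.02)
v5: (4,2) → rotate → (3.14729,3.17720) → ×s → (3.30280,3.33419) → (3.30,3.33)
v6: (3.5,3.5) → rotate → (2.19263,4.43761) → ×s → (2.30098,4.65688) → (2.30,4.66)
v7: (0,5) → rotate → (-1.60355,4.73589) → ×s → (-1.68279,4.96990) → (-1.68,4.97)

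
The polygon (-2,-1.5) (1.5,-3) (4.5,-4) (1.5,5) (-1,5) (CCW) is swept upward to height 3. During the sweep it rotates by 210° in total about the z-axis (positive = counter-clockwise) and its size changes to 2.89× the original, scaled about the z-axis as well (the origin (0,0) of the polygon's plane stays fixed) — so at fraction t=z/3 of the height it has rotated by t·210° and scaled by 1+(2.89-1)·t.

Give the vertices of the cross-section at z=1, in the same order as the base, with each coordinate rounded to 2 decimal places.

t = z/height = 1/3 = 0.333333
s = 1 + (scale-1)·z/height = 1 + (2.89-1)·1/3 = 1.630000
θ = twist·z/height = 210°·1/3 = 70.0000° = 1.221730 rad
cos θ = 0.342020, sin θ = 0.939693 (intermediates below are computed at full precision and shown rounded to 5 d.p.)
v1: (-2,-1.5) → rotate → (0.72550,-2.39242) → ×s → (1.18256,-3.89964) → (1.18,-3.90)
v2: (1.5,-3) → rotate → (3.33211,0.38348) → ×s → (5.43134,0.62507) → (5.43,0.63)
v3: (4.5,-4) → rotate → (5.29786,2.86054) → ×s → (8.63551,4.66267) → (8.64,4.66)
v4: (1.5,5) → rotate → (-4.18543,3.11964) → ×s → (-6.82226,5.08501) → (-6.82,5.09)
v5: (-1,5) → rotate → (-5.04048,0.77041) → ×s → (-8.21599,1.25577) → (-8.22,1.26)

Cross-section at z=1: (1.18,-3.90) (5.43,0.63) (8.64,4.66) (-6.82,5.09) (-8.22,1.26)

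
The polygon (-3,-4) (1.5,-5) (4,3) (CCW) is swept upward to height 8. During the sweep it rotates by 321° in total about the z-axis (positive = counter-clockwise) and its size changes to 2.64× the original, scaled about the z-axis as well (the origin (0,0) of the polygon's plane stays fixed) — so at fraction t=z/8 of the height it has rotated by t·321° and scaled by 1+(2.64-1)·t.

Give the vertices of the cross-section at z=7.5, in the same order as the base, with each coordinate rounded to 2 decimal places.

Cross-section at z=7.5: (-12.62,1.31) (-8.93,-9.79) (11.75,-4.79)

t = z/height = 7.5/8 = 0.9375
s = 1 + (scale-1)·z/height = 1 + (2.64-1)·7.5/8 = 2.537500
θ = twist·z/height = 321°·7.5/8 = 300.9375° = 5.252350 rad
cos θ = 0.514103, sin θ = -0.857729 (intermediates below are computed at full precision and shown rounded to 5 d.p.)
v1: (-3,-4) → rotate → (-4.97322,0.51677) → ×s → (-12.61955,1.31132) → (-12.62,1.31)
v2: (1.5,-5) → rotate → (-3.51749,-3.85711) → ×s → (-8.92563,-9.78741) → (-8.93,-9.79)
v3: (4,3) → rotate → (4.62960,-1.88861) → ×s → (11.74760,-4.79234) → (11.75,-4.79)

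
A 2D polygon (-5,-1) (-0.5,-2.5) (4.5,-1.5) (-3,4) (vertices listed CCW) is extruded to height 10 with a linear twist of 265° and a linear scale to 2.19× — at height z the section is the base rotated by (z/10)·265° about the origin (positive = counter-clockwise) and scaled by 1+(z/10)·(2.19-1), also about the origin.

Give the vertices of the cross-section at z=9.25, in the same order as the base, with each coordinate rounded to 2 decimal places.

Cross-section at z=9.25: (2.51,10.41) (-4.32,3.16) (-6.84,-7.25) (10.27,2.18)

t = z/height = 9.25/10 = 0.925
s = 1 + (scale-1)·z/height = 1 + (2.19-1)·9.25/10 = 2.100750
θ = twist·z/height = 265°·9.25/10 = 245.1250° = 4.278238 rad
cos θ = -0.420640, sin θ = -0.907228 (intermediates below are computed at full precision and shown rounded to 5 d.p.)
v1: (-5,-1) → rotate → (1.19597,4.95678) → ×s → (2.51244,10.41295) → (2.51,10.41)
v2: (-0.5,-2.5) → rotate → (-2.05775,1.50521) → ×s → (-4.32282,3.16208) → (-4.32,3.16)
v3: (4.5,-1.5) → rotate → (-3.25372,-3.45156) → ×s → (-6.83526,-7.25087) → (-6.84,-7.25)
v4: (-3,4) → rotate → (4.89083,1.03912) → ×s → (10.27441,2.18294) → (10.27,2.18)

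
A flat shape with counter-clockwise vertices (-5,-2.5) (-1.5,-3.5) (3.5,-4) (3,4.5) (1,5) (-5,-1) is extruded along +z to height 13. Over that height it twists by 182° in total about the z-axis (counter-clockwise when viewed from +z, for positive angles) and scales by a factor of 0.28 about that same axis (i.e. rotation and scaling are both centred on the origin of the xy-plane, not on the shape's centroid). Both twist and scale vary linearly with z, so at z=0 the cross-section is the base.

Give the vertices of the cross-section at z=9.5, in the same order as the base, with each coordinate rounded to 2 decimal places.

Cross-section at z=9.5: (2.48,-0.92) (1.70,0.61) (0.26,2.51) (-2.53,-0.41) (-2.06,-1.27) (1.96,-1.41)

t = z/height = 9.5/13 = 0.730769
s = 1 + (scale-1)·z/height = 1 + (0.28-1)·9.5/13 = 0.473846
θ = twist·z/height = 182°·9.5/13 = 133.0000° = 2.321288 rad
cos θ = -0.681998, sin θ = 0.731354 (intermediates below are computed at full precision and shown rounded to 5 d.p.)
v1: (-5,-2.5) → rotate → (5.23838,-1.95177) → ×s → (2.48218,-0.92484) → (2.48,-0.92)
v2: (-1.5,-3.5) → rotate → (3.58274,1.28996) → ×s → (1.69767,0.61124) → (1.70,0.61)
v3: (3.5,-4) → rotate → (0.53842,5.28773) → ×s → (0.25513,2.50557) → (0.26,2.51)
v4: (3,4.5) → rotate → (-5.33709,-0.87493) → ×s → (-2.52896,-0.41458) → (-2.53,-0.41)
v5: (1,5) → rotate → (-4.33877,-2.67864) → ×s → (-2.05591,-1.26926) → (-2.06,-1.27)
v6: (-5,-1) → rotate → (4.14135,-2.97477) → ×s → (1.96236,-1.40958) → (1.96,-1.41)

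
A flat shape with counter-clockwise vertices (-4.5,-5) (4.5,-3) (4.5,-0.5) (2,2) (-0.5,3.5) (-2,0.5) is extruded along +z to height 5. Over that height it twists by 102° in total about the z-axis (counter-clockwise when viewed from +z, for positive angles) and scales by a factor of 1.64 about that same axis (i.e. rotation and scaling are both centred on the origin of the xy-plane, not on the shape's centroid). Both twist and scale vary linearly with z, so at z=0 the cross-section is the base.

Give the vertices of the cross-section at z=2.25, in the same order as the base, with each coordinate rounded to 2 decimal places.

Cross-section at z=2.25: (0.59,-8.64) (6.81,1.47) (4.50,3.71) (-0.06,3.64) (-3.69,2.67) (-2.26,-1.40)

t = z/height = 2.25/5 = 0.45
s = 1 + (scale-1)·z/height = 1 + (1.64-1)·2.25/5 = 1.288000
θ = twist·z/height = 102°·2.25/5 = 45.9000° = 0.801106 rad
cos θ = 0.695913, sin θ = 0.718126 (intermediates below are computed at full precision and shown rounded to 5 d.p.)
v1: (-4.5,-5) → rotate → (0.45902,-6.71113) → ×s → (0.59122,-8.64394) → (0.59,-8.64)
v2: (4.5,-3) → rotate → (5.28599,1.14383) → ×s → (6.80835,1.47325) → (6.81,1.47)
v3: (4.5,-0.5) → rotate → (3.49067,2.88361) → ×s → (4.49598,3.71409) → (4.50,3.71)
v4: (2,2) → rotate → (-0.04443,2.82808) → ×s → (-0.05722,3.64256) → (-0.06,3.64)
v5: (-0.5,3.5) → rotate → (-2.86140,2.07663) → ×s → (-3.68548,2.67470) → (-3.69,2.67)
v6: (-2,0.5) → rotate → (-1.75089,-1.08830) → ×s → (-2.25514,-1.40173) → (-2.26,-1.40)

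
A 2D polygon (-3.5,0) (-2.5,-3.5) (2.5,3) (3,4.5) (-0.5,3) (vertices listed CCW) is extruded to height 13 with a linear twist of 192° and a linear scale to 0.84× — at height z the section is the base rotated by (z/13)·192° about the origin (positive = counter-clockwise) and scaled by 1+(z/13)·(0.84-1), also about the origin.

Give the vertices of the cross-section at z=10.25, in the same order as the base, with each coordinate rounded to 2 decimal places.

t = z/height = 10.25/13 = 0.788462
s = 1 + (scale-1)·z/height = 1 + (0.84-1)·10.25/13 = 0.873846
θ = twist·z/height = 192°·10.25/13 = 151.3846° = 2.642160 rad
cos θ = -0.877854, sin θ = 0.478928 (intermediates below are computed at full precision and shown rounded to 5 d.p.)
v1: (-3.5,0) → rotate → (3.07249,-1.67625) → ×s → (2.68488,-1.46478) → (2.68,-1.46)
v2: (-2.5,-3.5) → rotate → (3.87088,1.87517) → ×s → (3.38256,1.63861) → (3.38,1.64)
v3: (2.5,3) → rotate → (-3.63142,-1.43624) → ×s → (-3.17330,-1.25506) → (-3.17,-1.26)
v4: (3,4.5) → rotate → (-4.78874,-2.51356) → ×s → (-4.18462,-2.19647) → (-4.18,-2.20)
v5: (-0.5,3) → rotate → (-0.99786,-2.87303) → ×s → (-0.87197,-2.51058) → (-0.87,-2.51)

Cross-section at z=10.25: (2.68,-1.46) (3.38,1.64) (-3.17,-1.26) (-4.18,-2.20) (-0.87,-2.51)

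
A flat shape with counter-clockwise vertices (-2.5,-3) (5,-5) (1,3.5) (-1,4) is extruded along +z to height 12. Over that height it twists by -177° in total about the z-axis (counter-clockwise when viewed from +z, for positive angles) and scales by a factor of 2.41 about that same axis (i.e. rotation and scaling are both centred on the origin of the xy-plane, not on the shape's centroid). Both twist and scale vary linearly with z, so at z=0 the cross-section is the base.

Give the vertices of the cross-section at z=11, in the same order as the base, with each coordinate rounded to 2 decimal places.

t = z/height = 11/12 = 0.916667
s = 1 + (scale-1)·z/height = 1 + (2.41-1)·11/12 = 2.292500
θ = twist·z/height = -177°·11/12 = -162.2500° = -2.831797 rad
cos θ = -0.952396, sin θ = -0.304864 (intermediates below are computed at full precision and shown rounded to 5 d.p.)
v1: (-2.5,-3) → rotate → (1.46640,3.61935) → ×s → (3.36171,8.29736) → (3.36,8.30)
v2: (5,-5) → rotate → (-6.28630,3.23766) → ×s → (-14.41134,7.42233) → (-14.41,7.42)
v3: (1,3.5) → rotate → (0.11463,-3.63825) → ×s → (0.26279,-8.34069) → (0.26,-8.34)
v4: (-1,4) → rotate → (2.17185,-3.50472) → ×s → (4.97897,-8.03457) → (4.98,-8.03)

Cross-section at z=11: (3.36,8.30) (-14.41,7.42) (0.26,-8.34) (4.98,-8.03)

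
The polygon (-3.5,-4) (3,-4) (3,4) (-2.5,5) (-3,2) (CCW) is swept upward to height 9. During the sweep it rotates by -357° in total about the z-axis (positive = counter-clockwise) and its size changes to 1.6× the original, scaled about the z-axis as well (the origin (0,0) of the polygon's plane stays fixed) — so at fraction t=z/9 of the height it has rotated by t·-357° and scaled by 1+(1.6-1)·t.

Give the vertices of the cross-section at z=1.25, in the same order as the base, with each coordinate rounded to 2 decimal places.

t = z/height = 1.25/9 = 0.138889
s = 1 + (scale-1)·z/height = 1 + (1.6-1)·1.25/9 = 1.083333
θ = twist·z/height = -357°·1.25/9 = -49.5833° = -0.865392 rad
cos θ = 0.648341, sin θ = -0.761350 (intermediates below are computed at full precision and shown rounded to 5 d.p.)
v1: (-3.5,-4) → rotate → (-5.31459,0.07136) → ×s → (-5.75748,0.07731) → (-5.76,0.08)
v2: (3,-4) → rotate → (-1.10037,-4.87741) → ×s → (-1.19207,-5.28387) → (-1.19,-5.28)
v3: (3,4) → rotate → (4.99042,0.30932) → ×s → (5.40629,0.33509) → (5.41,0.34)
v4: (-2.5,5) → rotate → (2.18590,5.14508) → ×s → (2.36805,5.57384) → (2.37,5.57)
v5: (-3,2) → rotate → (-0.42232,3.58073) → ×s → (-0.45752,3.87913) → (-0.46,3.88)

Cross-section at z=1.25: (-5.76,0.08) (-1.19,-5.28) (5.41,0.34) (2.37,5.57) (-0.46,3.88)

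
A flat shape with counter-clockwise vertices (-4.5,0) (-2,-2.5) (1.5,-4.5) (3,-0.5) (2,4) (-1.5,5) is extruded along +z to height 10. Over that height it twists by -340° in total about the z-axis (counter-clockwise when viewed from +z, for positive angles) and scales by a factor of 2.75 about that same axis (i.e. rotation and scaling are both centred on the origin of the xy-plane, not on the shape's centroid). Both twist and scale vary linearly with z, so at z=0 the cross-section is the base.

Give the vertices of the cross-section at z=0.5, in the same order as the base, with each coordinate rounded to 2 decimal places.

t = z/height = 0.5/10 = 0.05
s = 1 + (scale-1)·z/height = 1 + (2.75-1)·0.5/10 = 1.087500
θ = twist·z/height = -340°·0.5/10 = -17.0000° = -0.296706 rad
cos θ = 0.956305, sin θ = -0.292372 (intermediates below are computed at full precision and shown rounded to 5 d.p.)
v1: (-4.5,0) → rotate → (-4.30337,1.31567) → ×s → (-4.67992,1.43079) → (-4.68,1.43)
v2: (-2,-2.5) → rotate → (-2.64354,-1.80602) → ×s → (-2.87485,-1.96405) → (-2.87,-1.96)
v3: (1.5,-4.5) → rotate → (0.11878,-4.74193) → ×s → (0.12918,-5.15685) → (0.13,-5.16)
v4: (3,-0.5) → rotate → (2.72273,-1.35527) → ×s → (2.96097,-1.47385) → (2.96,-1.47)
v5: (2,4) → rotate → (3.08210,3.24048) → ×s → (3.35178,3.52402) → (3.35,3.52)
v6: (-1.5,5) → rotate → (0.02740,5.22008) → ×s → (0.02980,5.67684) → (0.03,5.68)

Cross-section at z=0.5: (-4.68,1.43) (-2.87,-1.96) (0.13,-5.16) (2.96,-1.47) (3.35,3.52) (0.03,5.68)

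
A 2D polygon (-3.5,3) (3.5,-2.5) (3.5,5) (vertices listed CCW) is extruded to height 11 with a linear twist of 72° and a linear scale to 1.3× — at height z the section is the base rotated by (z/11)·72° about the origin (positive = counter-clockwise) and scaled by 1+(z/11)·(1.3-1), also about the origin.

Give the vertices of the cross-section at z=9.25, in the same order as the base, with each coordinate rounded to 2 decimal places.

Cross-section at z=9.25: (-5.43,-1.97) (4.88,2.28) (-3.30,6.90)

t = z/height = 9.25/11 = 0.840909
s = 1 + (scale-1)·z/height = 1 + (1.3-1)·9.25/11 = 1.252273
θ = twist·z/height = 72°·9.25/11 = 60.5455° = 1.056718 rad
cos θ = 0.491733, sin θ = 0.870746 (intermediates below are computed at full precision and shown rounded to 5 d.p.)
v1: (-3.5,3) → rotate → (-4.33330,-1.57241) → ×s → (-5.42648,-1.96909) → (-5.43,-1.97)
v2: (3.5,-2.5) → rotate → (3.89793,1.81828) → ×s → (4.88127,2.27698) → (4.88,2.28)
v3: (3.5,5) → rotate → (-2.63267,5.50628) → ×s → (-3.29681,6.89536) → (-3.30,6.90)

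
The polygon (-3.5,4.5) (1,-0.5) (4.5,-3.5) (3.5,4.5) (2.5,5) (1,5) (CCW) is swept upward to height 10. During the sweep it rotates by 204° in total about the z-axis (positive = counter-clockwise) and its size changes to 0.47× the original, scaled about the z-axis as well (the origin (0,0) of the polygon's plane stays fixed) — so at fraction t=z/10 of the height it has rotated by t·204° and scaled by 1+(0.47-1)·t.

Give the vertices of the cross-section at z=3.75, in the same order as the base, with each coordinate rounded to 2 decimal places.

t = z/height = 3.75/10 = 0.375
s = 1 + (scale-1)·z/height = 1 + (0.47-1)·3.75/10 = 0.801250
θ = twist·z/height = 204°·3.75/10 = 76.5000° = 1.335177 rad
cos θ = 0.233445, sin θ = 0.972370 (intermediates below are computed at full precision and shown rounded to 5 d.p.)
v1: (-3.5,4.5) → rotate → (-5.19272,-2.35279) → ×s → (-4.16067,-1.88517) → (-4.16,-1.89)
v2: (1,-0.5) → rotate → (0.71963,0.85565) → ×s → (0.57660,0.68559) → (0.58,0.69)
v3: (4.5,-3.5) → rotate → (4.45380,3.55861) → ×s → (3.56861,2.85133) → (3.57,2.85)
v4: (3.5,4.5) → rotate → (-3.55861,4.45380) → ×s → (-2.85133,3.56861) → (-2.85,3.57)
v5: (2.5,5) → rotate → (-4.27824,3.59815) → ×s → (-3.42794,2.88302) → (-3.43,2.88)
v6: (1,5) → rotate → (-4.62840,2.13960) → ×s → (-3.70851,1.71435) → (-3.71,1.71)

Cross-section at z=3.75: (-4.16,-1.89) (0.58,0.69) (3.57,2.85) (-2.85,3.57) (-3.43,2.88) (-3.71,1.71)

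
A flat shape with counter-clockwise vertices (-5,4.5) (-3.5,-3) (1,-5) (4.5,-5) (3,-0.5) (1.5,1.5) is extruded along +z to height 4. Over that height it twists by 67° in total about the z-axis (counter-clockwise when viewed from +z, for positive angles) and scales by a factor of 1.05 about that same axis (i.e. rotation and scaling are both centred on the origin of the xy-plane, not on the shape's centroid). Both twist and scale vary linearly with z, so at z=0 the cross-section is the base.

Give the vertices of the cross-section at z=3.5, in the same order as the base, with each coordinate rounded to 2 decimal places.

t = z/height = 3.5/4 = 0.875
s = 1 + (scale-1)·z/height = 1 + (1.05-1)·3.5/4 = 1.043750
θ = twist·z/height = 67°·3.5/4 = 58.6250° = 1.023199 rad
cos θ = 0.520637, sin θ = 0.853778 (intermediates below are computed at full precision and shown rounded to 5 d.p.)
v1: (-5,4.5) → rotate → (-6.44519,-1.92602) → ×s → (-6.72716,-2.01029) → (-6.73,-2.01)
v2: (-3.5,-3) → rotate → (0.73910,-4.55013) → ×s → (0.77144,-4.74920) → (0.77,-4.75)
v3: (1,-5) → rotate → (4.78953,-1.74941) → ×s → (4.99907,-1.82594) → (5.00,-1.83)
v4: (4.5,-5) → rotate → (6.61176,1.23882) → ×s → (6.90102,1.29301) → (6.90,1.29)
v5: (3,-0.5) → rotate → (1.98880,2.30102) → ×s → (2.07581,2.40169) → (2.08,2.40)
v6: (1.5,1.5) → rotate → (-0.49971,2.06162) → ×s → (-0.52157,2.15182) → (-0.52,2.15)

Cross-section at z=3.5: (-6.73,-2.01) (0.77,-4.75) (5.00,-1.83) (6.90,1.29) (2.08,2.40) (-0.52,2.15)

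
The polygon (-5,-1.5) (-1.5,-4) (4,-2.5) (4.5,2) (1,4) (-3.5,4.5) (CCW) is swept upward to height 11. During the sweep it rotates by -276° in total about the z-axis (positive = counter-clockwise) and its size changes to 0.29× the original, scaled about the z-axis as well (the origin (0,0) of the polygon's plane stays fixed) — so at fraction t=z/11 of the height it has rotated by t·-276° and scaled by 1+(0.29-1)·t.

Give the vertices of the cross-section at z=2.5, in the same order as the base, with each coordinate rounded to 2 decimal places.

Cross-section at z=2.5: (-3.04,3.15) (-3.56,-0.42) (-0.33,-3.94) (3.22,-2.59) (3.37,0.79) (2.01,4.34)

t = z/height = 2.5/11 = 0.227273
s = 1 + (scale-1)·z/height = 1 + (0.29-1)·2.5/11 = 0.838636
θ = twist·z/height = -276°·2.5/11 = -62.7273° = -1.094797 rad
cos θ = 0.458227, sin θ = -0.888835 (intermediates below are computed at full precision and shown rounded to 5 d.p.)
v1: (-5,-1.5) → rotate → (-3.62439,3.75684) → ×s → (-3.03954,3.15062) → (-3.04,3.15)
v2: (-1.5,-4) → rotate → (-4.24268,-0.49965) → ×s → (-3.55807,-0.41903) → (-3.56,-0.42)
v3: (4,-2.5) → rotate → (-0.38918,-4.70091) → ×s → (-0.32638,-3.94235) → (-0.33,-3.94)
v4: (4.5,2) → rotate → (3.83969,-3.08331) → ×s → (3.22010,-2.58577) → (3.22,-2.59)
v5: (1,4) → rotate → (4.01357,0.94407) → ×s → (3.36592,0.79173) → (3.37,0.79)
v6: (-3.5,4.5) → rotate → (2.39597,5.17294) → ×s → (2.00934,4.33822) → (2.01,4.34)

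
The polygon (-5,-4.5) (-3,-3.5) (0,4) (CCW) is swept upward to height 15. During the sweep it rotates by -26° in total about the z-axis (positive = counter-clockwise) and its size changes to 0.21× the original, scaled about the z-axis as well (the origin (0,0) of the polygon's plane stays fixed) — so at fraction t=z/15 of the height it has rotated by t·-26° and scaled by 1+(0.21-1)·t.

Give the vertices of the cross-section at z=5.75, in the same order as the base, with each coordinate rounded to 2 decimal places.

t = z/height = 5.75/15 = 0.383333
s = 1 + (scale-1)·z/height = 1 + (0.21-1)·5.75/15 = 0.697167
θ = twist·z/height = -26°·5.75/15 = -9.9667° = -0.173951 rad
cos θ = 0.984909, sin θ = -0.173075 (intermediates below are computed at full precision and shown rounded to 5 d.p.)
v1: (-5,-4.5) → rotate → (-5.70338,-3.56671) → ×s → (-3.97621,-2.48659) → (-3.98,-2.49)
v2: (-3,-3.5) → rotate → (-3.56049,-2.92795) → ×s → (-2.48225,-2.04127) → (-2.48,-2.04)
v3: (0,4) → rotate → (0.69230,3.93963) → ×s → (0.48265,2.74658) → (0.48,2.75)

Cross-section at z=5.75: (-3.98,-2.49) (-2.48,-2.04) (0.48,2.75)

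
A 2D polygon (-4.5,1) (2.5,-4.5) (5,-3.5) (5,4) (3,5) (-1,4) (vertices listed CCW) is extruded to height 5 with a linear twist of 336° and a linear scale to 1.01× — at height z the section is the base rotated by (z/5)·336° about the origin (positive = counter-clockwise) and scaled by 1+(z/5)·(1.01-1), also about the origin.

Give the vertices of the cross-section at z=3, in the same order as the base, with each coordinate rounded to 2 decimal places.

Cross-section at z=3: (4.58,0.73) (-4.00,3.28) (-5.97,1.42) (-3.20,-5.59) (-0.95,-5.79) (2.42,-3.37)

t = z/height = 3/5 = 0.6
s = 1 + (scale-1)·z/height = 1 + (1.01-1)·3/5 = 1.006000
θ = twist·z/height = 336°·3/5 = 201.6000° = 3.518584 rad
cos θ = -0.929776, sin θ = -0.368125 (intermediates below are computed at full precision and shown rounded to 5 d.p.)
v1: (-4.5,1) → rotate → (4.55212,0.72678) → ×s → (4.57943,0.73114) → (4.58,0.73)
v2: (2.5,-4.5) → rotate → (-3.98100,3.26368) → ×s → (-4.00489,3.28326) → (-4.00,3.28)
v3: (5,-3.5) → rotate → (-5.93732,1.41359) → ×s → (-5.97294,1.42208) → (-5.97,1.42)
v4: (5,4) → rotate → (-3.17638,-5.55973) → ×s → (-3.19544,-5.59309) → (-3.20,-5.59)
v5: (3,5) → rotate → (-0.94871,-5.75326) → ×s → (-0.95440,-5.78778) → (-0.95,-5.79)
v6: (-1,4) → rotate → (2.40227,-3.35098) → ×s → (2.41669,-3.37109) → (2.42,-3.37)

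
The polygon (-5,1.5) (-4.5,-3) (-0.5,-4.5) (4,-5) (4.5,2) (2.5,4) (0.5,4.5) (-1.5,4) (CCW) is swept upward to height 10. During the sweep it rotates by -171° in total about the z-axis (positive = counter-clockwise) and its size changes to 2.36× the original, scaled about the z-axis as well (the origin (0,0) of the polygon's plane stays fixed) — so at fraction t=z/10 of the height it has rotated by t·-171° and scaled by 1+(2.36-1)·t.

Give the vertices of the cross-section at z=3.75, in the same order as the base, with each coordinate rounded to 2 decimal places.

Cross-section at z=3.75: (-1.26,7.78) (-7.04,4.14) (-6.44,-2.29) (-4.16,-8.73) (5.68,-4.80) (7.08,-0.76) (6.44,2.29) (4.45,4.67)

t = z/height = 3.75/10 = 0.375
s = 1 + (scale-1)·z/height = 1 + (2.36-1)·3.75/10 = 1.510000
θ = twist·z/height = -171°·3.75/10 = -64.1250° = -1.119192 rad
cos θ = 0.436409, sin θ = -0.899748 (intermediates below are computed at full precision and shown rounded to 5 d.p.)
v1: (-5,1.5) → rotate → (-0.83242,5.15336) → ×s → (-1.25696,7.78157) → (-1.26,7.78)
v2: (-4.5,-3) → rotate → (-4.66309,2.73964) → ×s → (-7.04126,4.13686) → (-7.04,4.14)
v3: (-0.5,-4.5) → rotate → (-4.26707,-1.51397) → ×s → (-6.44328,-2.28609) → (-6.44,-2.29)
v4: (4,-5) → rotate → (-2.75310,-5.78104) → ×s → (-4.15719,-8.72937) → (-4.16,-8.73)
v5: (4.5,2) → rotate → (3.76334,-3.17605) → ×s → (5.68264,-4.79583) → (5.68,-4.80)
v6: (2.5,4) → rotate → (4.69002,-0.50373) → ×s → (7.08192,-0.76064) → (7.08,-0.76)
v7: (0.5,4.5) → rotate → (4.26707,1.51397) → ×s → (6.44328,2.28609) → (6.44,2.29)
v8: (-1.5,4) → rotate → (2.94438,3.09526) → ×s → (4.44601,4.67384) → (4.45,4.67)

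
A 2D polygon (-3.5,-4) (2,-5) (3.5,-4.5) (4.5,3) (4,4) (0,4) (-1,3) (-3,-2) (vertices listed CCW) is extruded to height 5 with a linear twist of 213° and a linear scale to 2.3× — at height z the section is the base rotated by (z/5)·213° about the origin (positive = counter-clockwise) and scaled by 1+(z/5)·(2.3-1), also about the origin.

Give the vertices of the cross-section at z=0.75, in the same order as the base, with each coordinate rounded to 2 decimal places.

t = z/height = 0.75/5 = 0.15
s = 1 + (scale-1)·z/height = 1 + (2.3-1)·0.75/5 = 1.195000
θ = twist·z/height = 213°·0.75/5 = 31.9500° = 0.557633 rad
cos θ = 0.848510, sin θ = 0.529179 (intermediates below are computed at full precision and shown rounded to 5 d.p.)
v1: (-3.5,-4) → rotate → (-0.85307,-5.24617) → ×s → (-1.01942,-6.26917) → (-1.02,-6.27)
v2: (2,-5) → rotate → (4.34292,-3.18419) → ×s → (5.18978,-3.80511) → (5.19,-3.81)
v3: (3.5,-4.5) → rotate → (5.35109,-1.96617) → ×s → (6.39455,-2.34957) → (6.39,-2.35)
v4: (4.5,3) → rotate → (2.23076,4.92684) → ×s → (2.66576,5.88757) → (2.67,5.89)
v5: (4,4) → rotate → (1.27732,5.51076) → ×s → (1.52640,6.58535) → (1.53,6.59)
v6: (0,4) → rotate → (-2.11672,3.39404) → ×s → (-2.52948,4.05588) → (-2.53,4.06)
v7: (-1,3) → rotate → (-2.43605,2.01635) → ×s → (-2.91108,2.40954) → (-2.91,2.41)
v8: (-3,-2) → rotate → (-1.48717,-3.28456) → ×s → (-1.77717,-3.92505) → (-1.78,-3.93)

Cross-section at z=0.75: (-1.02,-6.27) (5.19,-3.81) (6.39,-2.35) (2.67,5.89) (1.53,6.59) (-2.53,4.06) (-2.91,2.41) (-1.78,-3.93)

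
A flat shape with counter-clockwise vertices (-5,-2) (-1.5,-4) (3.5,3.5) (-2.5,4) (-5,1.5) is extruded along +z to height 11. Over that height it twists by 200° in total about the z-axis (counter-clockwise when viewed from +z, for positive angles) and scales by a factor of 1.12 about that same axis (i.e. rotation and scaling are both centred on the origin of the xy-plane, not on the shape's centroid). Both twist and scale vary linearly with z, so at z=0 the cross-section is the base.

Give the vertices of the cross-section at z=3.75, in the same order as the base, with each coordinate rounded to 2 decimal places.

t = z/height = 3.75/11 = 0.340909
s = 1 + (scale-1)·z/height = 1 + (1.12-1)·3.75/11 = 1.040909
θ = twist·z/height = 200°·3.75/11 = 68.1818° = 1.189997 rad
cos θ = 0.371662, sin θ = 0.928368 (intermediates below are computed at full precision and shown rounded to 5 d.p.)
v1: (-5,-2) → rotate → (-0.00158,-5.38516) → ×s → (-0.00164,-5.60547) → (0.00,-5.61)
v2: (-1.5,-4) → rotate → (3.15598,-2.87920) → ×s → (3.28509,-2.99699) → (3.29,-3.00)
v3: (3.5,3.5) → rotate → (-1.94847,4.55011) → ×s → (-2.02818,4.73625) → (-2.03,4.74)
v4: (-2.5,4) → rotate → (-4.64263,-0.83427) → ×s → (-4.83255,-0.86840) → (-4.83,-0.87)
v5: (-5,1.5) → rotate → (-3.25086,-4.08435) → ×s → (-3.38385,-4.25143) → (-3.38,-4.25)

Cross-section at z=3.75: (0.00,-5.61) (3.29,-3.00) (-2.03,4.74) (-4.83,-0.87) (-3.38,-4.25)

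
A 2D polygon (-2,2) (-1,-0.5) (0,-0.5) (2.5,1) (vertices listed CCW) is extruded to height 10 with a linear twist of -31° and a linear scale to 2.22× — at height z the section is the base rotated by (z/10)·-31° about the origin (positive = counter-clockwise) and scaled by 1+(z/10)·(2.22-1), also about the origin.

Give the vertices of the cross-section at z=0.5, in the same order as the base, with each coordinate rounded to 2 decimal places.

Cross-section at z=0.5: (-2.06,2.18) (-1.07,-0.50) (-0.01,-0.53) (2.68,0.99)

t = z/height = 0.5/10 = 0.05
s = 1 + (scale-1)·z/height = 1 + (2.22-1)·0.5/10 = 1.061000
θ = twist·z/height = -31°·0.5/10 = -1.5500° = -0.027053 rad
cos θ = 0.999634, sin θ = -0.027049 (intermediates below are computed at full precision and shown rounded to 5 d.p.)
v1: (-2,2) → rotate → (-1.94517,2.05337) → ×s → (-2.06382,2.17862) → (-2.06,2.18)
v2: (-1,-0.5) → rotate → (-1.01316,-0.47277) → ×s → (-1.07496,-0.50161) → (-1.07,-0.50)
v3: (0,-0.5) → rotate → (-0.01352,-0.49982) → ×s → (-0.01435,-0.53031) → (-0.01,-0.53)
v4: (2.5,1) → rotate → (2.52613,0.93201) → ×s → (2.68023,0.98886) → (2.68,0.99)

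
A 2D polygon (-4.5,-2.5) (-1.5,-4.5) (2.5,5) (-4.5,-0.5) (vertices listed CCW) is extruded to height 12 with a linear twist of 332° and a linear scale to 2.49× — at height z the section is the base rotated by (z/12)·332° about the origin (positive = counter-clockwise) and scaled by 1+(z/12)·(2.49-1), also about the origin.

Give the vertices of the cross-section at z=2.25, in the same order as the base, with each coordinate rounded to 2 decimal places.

Cross-section at z=2.25: (0.15,-6.58) (4.20,-4.38) (-4.17,5.81) (-2.11,-5.39)

t = z/height = 2.25/12 = 0.1875
s = 1 + (scale-1)·z/height = 1 + (2.49-1)·2.25/12 = 1.279375
θ = twist·z/height = 332°·2.25/12 = 62.2500° = 1.086467 rad
cos θ = 0.465615, sin θ = 0.884988 (intermediates below are computed at full precision and shown rounded to 5 d.p.)
v1: (-4.5,-2.5) → rotate → (0.11720,-5.14648) → ×s → (0.14995,-6.58428) → (0.15,-6.58)
v2: (-1.5,-4.5) → rotate → (3.28402,-3.42275) → ×s → (4.20150,-4.37898) → (4.20,-4.38)
v3: (2.5,5) → rotate → (-3.26090,4.54054) → ×s → (-4.17192,5.80906) → (-4.17,5.81)
v4: (-4.5,-0.5) → rotate → (-1.65277,-4.21525) → ×s → (-2.11451,-5.39289) → (-2.11,-5.39)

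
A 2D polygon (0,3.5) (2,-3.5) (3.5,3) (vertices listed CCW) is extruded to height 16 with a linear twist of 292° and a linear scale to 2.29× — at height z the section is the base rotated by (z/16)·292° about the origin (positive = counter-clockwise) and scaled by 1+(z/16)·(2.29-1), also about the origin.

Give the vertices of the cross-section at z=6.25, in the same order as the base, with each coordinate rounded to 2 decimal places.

t = z/height = 6.25/16 = 0.390625
s = 1 + (scale-1)·z/height = 1 + (2.29-1)·6.25/16 = 1.503906
θ = twist·z/height = 292°·6.25/16 = 114.0625° = 1.990766 rad
cos θ = -0.407733, sin θ = 0.913101 (intermediates below are computed at full precision and shown rounded to 5 d.p.)
v1: (0,3.5) → rotate → (-3.19585,-1.42707) → ×s → (-4.80627,-2.14617) → (-4.81,-2.15)
v2: (2,-3.5) → rotate → (2.38039,3.25327) → ×s → (3.57988,4.89261) → (3.58,4.89)
v3: (3.5,3) → rotate → (-4.16637,1.97266) → ×s → (-6.26583,2.96669) → (-6.27,2.97)

Cross-section at z=6.25: (-4.81,-2.15) (3.58,4.89) (-6.27,2.97)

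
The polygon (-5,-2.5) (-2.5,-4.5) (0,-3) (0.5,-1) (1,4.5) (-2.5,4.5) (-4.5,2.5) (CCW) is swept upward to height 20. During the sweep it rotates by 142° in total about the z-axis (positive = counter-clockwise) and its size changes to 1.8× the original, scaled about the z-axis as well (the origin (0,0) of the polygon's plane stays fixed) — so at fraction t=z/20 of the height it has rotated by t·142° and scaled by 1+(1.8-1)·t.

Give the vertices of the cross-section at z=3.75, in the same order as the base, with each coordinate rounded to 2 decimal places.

t = z/height = 3.75/20 = 0.1875
s = 1 + (scale-1)·z/height = 1 + (1.8-1)·3.75/20 = 1.150000
θ = twist·z/height = 142°·3.75/20 = 26.6250° = 0.464694 rad
cos θ = 0.893959, sin θ = 0.448149 (intermediates below are computed at full precision and shown rounded to 5 d.p.)
v1: (-5,-2.5) → rotate → (-3.34942,-4.47564) → ×s → (-3.85183,-5.14699) → (-3.85,-5.15)
v2: (-2.5,-4.5) → rotate → (-0.21823,-5.14319) → ×s → (-0.25096,-5.91467) → (-0.25,-5.91)
v3: (0,-3) → rotate → (1.34445,-2.68188) → ×s → (1.54611,-3.08416) → (1.55,-3.08)
v4: (0.5,-1) → rotate → (0.89513,-0.66988) → ×s → (1.02940,-0.77037) → (1.03,-0.77)
v5: (1,4.5) → rotate → (-1.12271,4.47096) → ×s → (-1.29112,5.14161) → (-1.29,5.14)
v6: (-2.5,4.5) → rotate → (-4.25157,2.90244) → ×s → (-4.88930,3.33781) → (-4.89,3.34)
v7: (-4.5,2.5) → rotate → (-5.14319,0.21823) → ×s → (-5.91467,0.25096) → (-5.91,0.25)

Cross-section at z=3.75: (-3.85,-5.15) (-0.25,-5.91) (1.55,-3.08) (1.03,-0.77) (-1.29,5.14) (-4.89,3.34) (-5.91,0.25)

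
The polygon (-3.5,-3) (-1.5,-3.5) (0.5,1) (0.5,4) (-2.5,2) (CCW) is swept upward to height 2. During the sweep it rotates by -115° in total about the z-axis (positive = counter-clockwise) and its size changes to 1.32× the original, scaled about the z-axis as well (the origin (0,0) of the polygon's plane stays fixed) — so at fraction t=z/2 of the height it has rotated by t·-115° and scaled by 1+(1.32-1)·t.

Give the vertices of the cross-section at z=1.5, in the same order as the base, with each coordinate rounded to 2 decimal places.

Cross-section at z=1.5: (-4.00,4.09) (-4.45,1.57) (1.28,-0.54) (4.99,-0.29) (2.27,3.26)

t = z/height = 1.5/2 = 0.75
s = 1 + (scale-1)·z/height = 1 + (1.32-1)·1.5/2 = 1.240000
θ = twist·z/height = -115°·1.5/2 = -86.2500° = -1.505346 rad
cos θ = 0.065403, sin θ = -0.997859 (intermediates below are computed at full precision and shown rounded to 5 d.p.)
v1: (-3.5,-3) → rotate → (-3.22249,3.29630) → ×s → (-3.99588,4.08741) → (-4.00,4.09)
v2: (-1.5,-3.5) → rotate → (-3.59061,1.26788) → ×s → (-4.45236,1.57217) → (-4.45,1.57)
v3: (0.5,1) → rotate → (1.03056,-0.43353) → ×s → (1.27790,-0.53757) → (1.28,-0.54)
v4: (0.5,4) → rotate → (4.02414,-0.23732) → ×s → (4.98993,-0.29427) → (4.99,-0.29)
v5: (-2.5,2) → rotate → (1.83221,2.62545) → ×s → (2.27194,3.25556) → (2.27,3.26)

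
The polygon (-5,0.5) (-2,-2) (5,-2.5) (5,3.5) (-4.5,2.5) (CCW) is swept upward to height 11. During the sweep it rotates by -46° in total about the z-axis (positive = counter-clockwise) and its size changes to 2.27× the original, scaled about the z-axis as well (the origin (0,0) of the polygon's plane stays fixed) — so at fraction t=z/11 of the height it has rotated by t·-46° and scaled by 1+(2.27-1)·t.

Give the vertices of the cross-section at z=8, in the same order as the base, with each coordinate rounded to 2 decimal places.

t = z/height = 8/11 = 0.727273
s = 1 + (scale-1)·z/height = 1 + (2.27-1)·8/11 = 1.923636
θ = twist·z/height = -46°·8/11 = -33.4545° = -0.583892 rad
cos θ = 0.834323, sin θ = -0.551275 (intermediates below are computed at full precision and shown rounded to 5 d.p.)
v1: (-5,0.5) → rotate → (-3.89598,3.17354) → ×s → (-7.49445,6.10473) → (-7.49,6.10)
v2: (-2,-2) → rotate → (-2.77120,-0.56610) → ×s → (-5.33078,-1.08896) → (-5.33,-1.09)
v3: (5,-2.5) → rotate → (2.79343,-4.84218) → ×s → (5.37354,-9.31460) → (5.37,-9.31)
v4: (5,3.5) → rotate → (6.10108,0.16376) → ×s → (11.73626,0.31501) → (11.74,0.32)
v5: (-4.5,2.5) → rotate → (-2.37627,4.56655) → ×s → (-4.57107,8.78438) → (-4.57,8.78)

Cross-section at z=8: (-7.49,6.10) (-5.33,-1.09) (5.37,-9.31) (11.74,0.32) (-4.57,8.78)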